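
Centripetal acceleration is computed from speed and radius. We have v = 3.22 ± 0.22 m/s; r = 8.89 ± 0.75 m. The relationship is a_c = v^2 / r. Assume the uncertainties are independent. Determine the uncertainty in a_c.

0.187 m/s^2

Relative error in a monomial: (δa_c/a_c)² = Σ (nᵢ · δxᵢ/xᵢ)².
  (2·δv/v)² = (2×0.0683)² = 0.0187;  (-1·δr/r)² = (-1×0.0844)² = 0.00712
δa_c/a_c = √(0.0258) = 0.161
a_c = 1.17 m/s^2, so δa_c = 0.161 × 1.17 = 0.187 m/s^2.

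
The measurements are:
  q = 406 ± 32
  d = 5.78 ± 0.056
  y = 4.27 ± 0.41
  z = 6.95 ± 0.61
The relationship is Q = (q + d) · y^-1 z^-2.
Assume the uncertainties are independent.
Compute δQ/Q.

Let u = q + d = 412. δu = √(δq² + δd²) = √(1020 + 0.00314) = 32.0, so δu/u = 0.0777.
Q is then a monomial in u, y, z:
δQ/Q = √((δu/u)² + (-1·δy/y)² + (-2·δz/z)²) = √(0.00604 + 0.00922 + 0.0308) = 0.215

0.215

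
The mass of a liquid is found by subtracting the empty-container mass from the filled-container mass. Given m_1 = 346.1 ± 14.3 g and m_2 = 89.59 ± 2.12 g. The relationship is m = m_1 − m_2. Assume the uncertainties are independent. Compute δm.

For a sum/difference, combine absolute errors in quadrature:
  (δm_1)² = 204;  (δm_2)² = 4.49
δm = √(209) = 14.5 g

14.5 g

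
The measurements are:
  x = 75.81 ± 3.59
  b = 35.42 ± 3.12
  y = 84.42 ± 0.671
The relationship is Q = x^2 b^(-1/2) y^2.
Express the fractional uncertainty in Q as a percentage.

Products/powers → add relative errors in quadrature, weighted by exponent:
  (2·δx/x)² = (2×0.0474)² = 0.00897;  (−½·δb/b)² = (-0.5×0.0881)² = 0.00194;  (2·δy/y)² = (2×0.00795)² = 0.000253
δQ/Q = √(0.0112) = 0.106

10.6%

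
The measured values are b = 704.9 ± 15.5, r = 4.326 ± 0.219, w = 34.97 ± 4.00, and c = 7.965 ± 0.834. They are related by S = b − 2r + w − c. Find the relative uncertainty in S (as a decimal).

Sums and differences: (δS)² = Σ (cᵢ δxᵢ)².
  (δb)² = 240;  (2·δr)² = 0.192;  (δw)² = 16.0;  (δc)² = 0.696
δS = √(257) = 16.0
S = 723.3, so δS/S = 16.0/723.3 = 0.0222.

0.0222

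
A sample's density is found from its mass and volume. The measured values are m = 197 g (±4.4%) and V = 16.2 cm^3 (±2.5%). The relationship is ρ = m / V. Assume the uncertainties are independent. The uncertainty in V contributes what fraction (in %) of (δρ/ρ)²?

24.4%

(δρ/ρ)² = (1·δm/m)² + (-1·δV/V)²
  m term: (1×0.0440)² = 0.00194
  V term: (-1×0.0250)² = 0.000625
Total = 0.00256. Share from V = 0.000625/0.00256 = 0.244.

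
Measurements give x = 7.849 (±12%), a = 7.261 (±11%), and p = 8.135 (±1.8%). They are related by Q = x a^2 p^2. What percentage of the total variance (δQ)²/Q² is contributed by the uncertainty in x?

(δQ/Q)² = (1·δx/x)² + (2·δa/a)² + (2·δp/p)²
  x term: (1×0.120)² = 0.0144
  a term: (2×0.110)² = 0.0484
  p term: (2×0.0180)² = 0.00130
Total = 0.0641. Share from x = 0.0144/0.0641 = 0.225.

22.5%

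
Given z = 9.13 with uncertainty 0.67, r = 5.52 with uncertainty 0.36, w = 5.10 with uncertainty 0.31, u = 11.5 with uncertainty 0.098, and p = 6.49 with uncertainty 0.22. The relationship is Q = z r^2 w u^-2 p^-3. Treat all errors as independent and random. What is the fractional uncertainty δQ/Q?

0.192

Relative error in a monomial: (δQ/Q)² = Σ (nᵢ · δxᵢ/xᵢ)².
  (1·δz/z)² = (1×0.0734)² = 0.00539;  (2·δr/r)² = (2×0.0652)² = 0.0170;  (1·δw/w)² = (1×0.0608)² = 0.00369;  (-2·δu/u)² = (-2×0.00852)² = 0.000290;  (-3·δp/p)² = (-3×0.0339)² = 0.0103
δQ/Q = √(0.0367) = 0.192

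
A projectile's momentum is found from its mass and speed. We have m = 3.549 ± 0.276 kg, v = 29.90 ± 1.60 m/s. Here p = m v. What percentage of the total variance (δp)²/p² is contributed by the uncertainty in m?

67.9%

(δp/p)² = (1·δm/m)² + (1·δv/v)²
  m term: (1×0.0778)² = 0.00605
  v term: (1×0.0535)² = 0.00286
Total = 0.00891. Share from m = 0.00605/0.00891 = 0.679.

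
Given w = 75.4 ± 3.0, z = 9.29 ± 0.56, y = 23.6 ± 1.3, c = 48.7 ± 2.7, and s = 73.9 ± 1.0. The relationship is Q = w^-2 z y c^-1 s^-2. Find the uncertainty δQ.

1.88e-08

Each factor contributes (exponent × relative error)² to (δQ/Q)²:
  (-2·δw/w)² = (-2×0.0398)² = 0.00633;  (1·δz/z)² = (1×0.0603)² = 0.00363;  (1·δy/y)² = (1×0.0551)² = 0.00303;  (-1·δc/c)² = (-1×0.0554)² = 0.00307;  (-2·δs/s)² = (-2×0.0135)² = 0.000732
δQ/Q = √(0.0168) = 0.130
Q = 1.45e-07, so δQ = 0.130 × 1.45e-07 = 1.88e-08.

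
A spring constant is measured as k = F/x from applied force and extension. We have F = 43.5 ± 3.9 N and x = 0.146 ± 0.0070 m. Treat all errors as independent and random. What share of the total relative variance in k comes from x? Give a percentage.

22.2%

(δk/k)² = (1·δF/F)² + (-1·δx/x)²
  F term: (1×0.0897)² = 0.00804
  x term: (-1×0.0479)² = 0.00230
Total = 0.0103. Share from x = 0.00230/0.0103 = 0.222.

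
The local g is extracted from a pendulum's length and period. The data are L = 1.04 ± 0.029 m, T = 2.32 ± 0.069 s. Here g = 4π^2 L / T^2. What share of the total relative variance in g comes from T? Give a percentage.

82.0%

(δg/g)² = (1·δL/L)² + (-2·δT/T)²
  L term: (1×0.0279)² = 0.000778
  T term: (-2×0.0297)² = 0.00354
Total = 0.00432. Share from T = 0.00354/0.00432 = 0.820.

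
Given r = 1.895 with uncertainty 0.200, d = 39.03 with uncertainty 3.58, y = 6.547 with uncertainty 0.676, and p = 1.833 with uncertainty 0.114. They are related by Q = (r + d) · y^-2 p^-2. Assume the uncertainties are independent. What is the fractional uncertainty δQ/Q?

0.257

Let u = r + d = 40.93. δu = √(δr² + δd²) = √(0.0400 + 12.8) = 3.59, so δu/u = 0.0876.
Q is then a monomial in u, y, p:
δQ/Q = √((δu/u)² + (-2·δy/y)² + (-2·δp/p)²) = √(0.00768 + 0.0426 + 0.0155) = 0.257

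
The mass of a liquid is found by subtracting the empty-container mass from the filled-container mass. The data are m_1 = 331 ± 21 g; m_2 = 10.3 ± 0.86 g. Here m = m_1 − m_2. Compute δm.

Sums and differences: (δm)² = Σ (cᵢ δxᵢ)².
  (δm_1)² = 441;  (δm_2)² = 0.740
δm = √(442) = 21.0 g

21.0 g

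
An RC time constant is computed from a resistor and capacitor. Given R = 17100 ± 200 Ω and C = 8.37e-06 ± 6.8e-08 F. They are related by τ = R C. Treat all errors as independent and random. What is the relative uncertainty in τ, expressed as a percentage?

τ is a product of powers, so relative uncertainties combine in quadrature:
  (1·δR/R)² = (1×0.0117)² = 0.000137;  (1·δC/C)² = (1×0.00812)² = 6.6e-05
δτ/τ = √(0.000203) = 0.0142

1.42%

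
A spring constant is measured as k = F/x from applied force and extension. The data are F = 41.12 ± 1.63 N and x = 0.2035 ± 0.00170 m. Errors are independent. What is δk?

8.19 N/m

Each factor contributes (exponent × relative error)² to (δk/k)²:
  (1·δF/F)² = (1×0.0396)² = 0.00157;  (-1·δx/x)² = (-1×0.00835)² = 6.98e-05
δk/k = √(0.00164) = 0.0405
k = 202.1 N/m, so δk = 0.0405 × 202.1 = 8.19 N/m.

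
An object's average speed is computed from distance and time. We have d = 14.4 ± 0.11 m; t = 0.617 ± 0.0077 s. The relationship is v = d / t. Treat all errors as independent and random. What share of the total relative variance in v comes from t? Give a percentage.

72.7%

(δv/v)² = (1·δd/d)² + (-1·δt/t)²
  d term: (1×0.00764)² = 5.84e-05
  t term: (-1×0.0125)² = 0.000156
Total = 0.000214. Share from t = 0.000156/0.000214 = 0.727.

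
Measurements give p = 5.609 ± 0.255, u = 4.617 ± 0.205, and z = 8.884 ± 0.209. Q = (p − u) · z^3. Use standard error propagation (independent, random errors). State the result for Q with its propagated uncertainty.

Let w = p − u = 0.9920. δw = √(δp² + δu²) = √(0.0650 + 0.0420) = 0.327, so δw/w = 0.330.
Q is then a monomial in w, z:
δQ/Q = √((δw/w)² + (3·δz/z)²) = √(0.109 + 0.00498) = 0.337
Q = 695.6, so δQ = 0.337 × 695.6 = 235.

695.6 ± 235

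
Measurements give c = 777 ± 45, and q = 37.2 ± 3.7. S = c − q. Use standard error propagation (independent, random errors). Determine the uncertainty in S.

45.2

Each term contributes (cᵢ δxᵢ)² to (δS)²:
  (δc)² = 2020;  (δq)² = 13.7
δS = √(2040) = 45.2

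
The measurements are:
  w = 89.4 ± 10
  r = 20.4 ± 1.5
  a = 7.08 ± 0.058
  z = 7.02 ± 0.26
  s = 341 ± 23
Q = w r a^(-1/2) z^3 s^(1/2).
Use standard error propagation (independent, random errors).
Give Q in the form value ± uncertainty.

(4.38 ± 0.776) × 10^6

Relative error in a monomial: (δQ/Q)² = Σ (nᵢ · δxᵢ/xᵢ)².
  (1·δw/w)² = (1×0.112)² = 0.0125;  (1·δr/r)² = (1×0.0735)² = 0.00541;  (−½·δa/a)² = (-0.5×0.00819)² = 1.68e-05;  (3·δz/z)² = (3×0.0370)² = 0.0123;  (½·δs/s)² = (0.5×0.0674)² = 0.00114
δQ/Q = √(0.0314) = 0.177
Q = 4.38e+06, so δQ = 0.177 × 4.38e+06 = 7.76e+05.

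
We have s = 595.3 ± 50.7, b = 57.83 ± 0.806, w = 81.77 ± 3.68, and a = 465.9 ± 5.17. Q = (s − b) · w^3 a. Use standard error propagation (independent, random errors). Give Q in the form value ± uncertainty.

(1.369 ± 0.226) × 10^11

Let u = s − b = 537.5. δu = √(δs² + δb²) = √(2570 + 0.650) = 50.7, so δu/u = 0.0943.
Q is then a monomial in u, w, a:
δQ/Q = √((δu/u)² + (3·δw/w)² + (1·δa/a)²) = √(0.00890 + 0.0182 + 0.000123) = 0.165
Q = 1.369e+11, so δQ = 0.165 × 1.369e+11 = 2.26e+10.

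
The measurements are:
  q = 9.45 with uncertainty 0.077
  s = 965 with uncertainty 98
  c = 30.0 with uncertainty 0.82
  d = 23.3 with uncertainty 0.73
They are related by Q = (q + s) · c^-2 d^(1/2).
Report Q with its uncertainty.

Let u = q + s = 974. δu = √(δq² + δs²) = √(0.00593 + 9600) = 98.0, so δu/u = 0.101.
Q is then a monomial in u, c, d:
δQ/Q = √((δu/u)² + (-2·δc/c)² + (½·δd/d)²) = √(0.0101 + 0.00299 + 0.000245) = 0.116
Q = 5.23, so δQ = 0.116 × 5.23 = 0.604.

5.23 ± 0.604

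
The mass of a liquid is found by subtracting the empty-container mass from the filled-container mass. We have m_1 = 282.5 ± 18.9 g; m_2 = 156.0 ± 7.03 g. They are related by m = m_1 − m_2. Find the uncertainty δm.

20.2 g

m is a linear combination, so absolute uncertainties add in quadrature:
  (δm_1)² = 357;  (δm_2)² = 49.4
δm = √(407) = 20.2 g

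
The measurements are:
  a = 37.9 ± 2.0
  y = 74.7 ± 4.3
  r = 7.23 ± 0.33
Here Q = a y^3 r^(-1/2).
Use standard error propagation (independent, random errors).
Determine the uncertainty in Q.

For a monomial Q ∝ a, y^3, r^(-1/2), fractional errors add in quadrature:
  (1·δa/a)² = (1×0.0528)² = 0.00278;  (3·δy/y)² = (3×0.0576)² = 0.0298;  (−½·δr/r)² = (-0.5×0.0456)² = 0.000521
δQ/Q = √(0.0331) = 0.182
Q = 5.88e+06, so δQ = 0.182 × 5.88e+06 = 1.07e+06.

1.07e+06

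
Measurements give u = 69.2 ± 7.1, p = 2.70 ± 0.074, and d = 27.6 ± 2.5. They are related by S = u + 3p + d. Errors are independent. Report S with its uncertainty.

105 ± 7.53

Absolute uncertainties add in quadrature for a linear combination:
  (δu)² = 50.4;  (3·δp)² = 0.0493;  (δd)² = 6.25
δS = √(56.7) = 7.53
S = 105.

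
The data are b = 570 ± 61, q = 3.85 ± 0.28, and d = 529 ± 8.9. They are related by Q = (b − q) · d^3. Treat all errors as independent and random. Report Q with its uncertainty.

Let u = b − q = 566. δu = √(δb² + δq²) = √(3720 + 0.0784) = 61.0, so δu/u = 0.108.
Q is then a monomial in u, d:
δQ/Q = √((δu/u)² + (3·δd/d)²) = √(0.0116 + 0.00255) = 0.119
Q = 8.38e+10, so δQ = 0.119 × 8.38e+10 = 9.97e+09.

(8.38 ± 0.997) × 10^10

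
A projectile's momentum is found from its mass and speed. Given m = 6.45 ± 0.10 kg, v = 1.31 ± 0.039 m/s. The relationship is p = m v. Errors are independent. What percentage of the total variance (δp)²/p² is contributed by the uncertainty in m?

21.3%

(δp/p)² = (1·δm/m)² + (1·δv/v)²
  m term: (1×0.0155)² = 0.000240
  v term: (1×0.0298)² = 0.000886
Total = 0.00113. Share from m = 0.000240/0.00113 = 0.213.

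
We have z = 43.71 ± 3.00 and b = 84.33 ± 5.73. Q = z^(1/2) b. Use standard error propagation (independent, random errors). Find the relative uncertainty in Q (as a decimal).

For a monomial Q ∝ z^(1/2), b, fractional errors add in quadrature:
  (½·δz/z)² = (0.5×0.0686)² = 0.00118;  (1·δb/b)² = (1×0.0679)² = 0.00462
δQ/Q = √(0.00579) = 0.0761

0.0761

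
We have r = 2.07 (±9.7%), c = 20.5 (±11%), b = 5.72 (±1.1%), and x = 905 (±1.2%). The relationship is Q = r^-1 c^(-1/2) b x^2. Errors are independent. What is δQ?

57300

For a monomial Q ∝ r^-1, c^(-1/2), b, x^2, fractional errors add in quadrature:
  (-1·δr/r)² = (-1×0.0970)² = 0.00941;  (−½·δc/c)² = (-0.5×0.110)² = 0.00302;  (1·δb/b)² = (1×0.0110)² = 0.000121;  (2·δx/x)² = (2×0.0120)² = 0.000576
δQ/Q = √(0.0131) = 0.115
Q = 5e+05, so δQ = 0.115 × 5e+05 = 57300.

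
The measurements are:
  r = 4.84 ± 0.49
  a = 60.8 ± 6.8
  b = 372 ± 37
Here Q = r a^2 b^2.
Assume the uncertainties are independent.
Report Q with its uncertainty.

(2.48 ± 0.782) × 10^9

Each factor contributes (exponent × relative error)² to (δQ/Q)²:
  (1·δr/r)² = (1×0.101)² = 0.0102;  (2·δa/a)² = (2×0.112)² = 0.0500;  (2·δb/b)² = (2×0.0995)² = 0.0396
δQ/Q = √(0.0999) = 0.316
Q = 2.48e+09, so δQ = 0.316 × 2.48e+09 = 7.82e+08.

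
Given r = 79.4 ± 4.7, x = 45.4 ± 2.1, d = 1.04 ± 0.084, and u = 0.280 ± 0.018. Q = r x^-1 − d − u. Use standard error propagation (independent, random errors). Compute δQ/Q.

Let p = r·x^-1 = 1.75. δp/p = √((1·δr/r)² + (-1·δx/x)²) = √(0.00350 + 0.00214) = 0.0751, so δp = 0.131.
Q = p − d − u: δQ = √(δp² + δd² + δu²) = √(0.0173 + 0.00706 + 0.000324) = 0.157
Q = 0.429, so δQ/Q = 0.157/0.429 = 0.366.

0.366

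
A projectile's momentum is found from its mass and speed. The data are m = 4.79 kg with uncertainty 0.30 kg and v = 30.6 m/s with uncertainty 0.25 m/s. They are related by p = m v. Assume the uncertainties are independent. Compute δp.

9.26 kg·m/s

Each factor contributes (exponent × relative error)² to (δp/p)²:
  (1·δm/m)² = (1×0.0626)² = 0.00392;  (1·δv/v)² = (1×0.00817)² = 6.67e-05
δp/p = √(0.00399) = 0.0632
p = 147 kg·m/s, so δp = 0.0632 × 147 = 9.26 kg·m/s.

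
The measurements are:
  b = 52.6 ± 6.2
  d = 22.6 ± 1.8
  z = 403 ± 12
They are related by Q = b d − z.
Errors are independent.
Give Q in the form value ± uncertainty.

786 ± 170

Let p = b·d = 1190. δp/p = √((1·δb/b)² + (1·δd/d)²) = √(0.0139 + 0.00634) = 0.142, so δp = 169.
Q = p − z: δQ = √(δp² + δz²) = √(28600 + 144) = 170
Q = 786.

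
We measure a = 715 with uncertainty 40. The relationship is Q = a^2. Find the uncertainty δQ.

Q ∝ a^2, so δQ/Q = |2| · δa/a = 2 × 0.0559 = 0.112.
Q = 5.11e+05, so δQ = 0.112 × 5.11e+05 = 57200.

57200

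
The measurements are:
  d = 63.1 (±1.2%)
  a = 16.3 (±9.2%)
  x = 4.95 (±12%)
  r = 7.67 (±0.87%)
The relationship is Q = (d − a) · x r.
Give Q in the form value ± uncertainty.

Let u = d − a = 46.8. δu = √(δd² + δa²) = √(0.573 + 2.25) = 1.68, so δu/u = 0.0359.
Q is then a monomial in u, x, r:
δQ/Q = √((δu/u)² + (1·δx/x)² + (1·δr/r)²) = √(0.00129 + 0.0144 + 7.57e-05) = 0.126
Q = 1780, so δQ = 0.126 × 1780 = 223.

1780 ± 223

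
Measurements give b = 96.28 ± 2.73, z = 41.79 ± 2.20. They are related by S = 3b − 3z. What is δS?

Sums and differences: (δS)² = Σ (cᵢ δxᵢ)².
  (3·δb)² = 67.1;  (3·δz)² = 43.6
δS = √(111) = 10.5

10.5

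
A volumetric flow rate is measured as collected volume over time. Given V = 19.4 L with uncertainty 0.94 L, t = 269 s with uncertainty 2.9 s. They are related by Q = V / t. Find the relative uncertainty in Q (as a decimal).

0.0496

Q is a product of powers, so relative uncertainties combine in quadrature:
  (1·δV/V)² = (1×0.0485)² = 0.00235;  (-1·δt/t)² = (-1×0.0108)² = 0.000116
δQ/Q = √(0.00246) = 0.0496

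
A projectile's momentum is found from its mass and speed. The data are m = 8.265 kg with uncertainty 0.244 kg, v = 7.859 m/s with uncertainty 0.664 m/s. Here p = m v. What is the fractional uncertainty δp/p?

0.0895

Since p is a product/quotient, work with relative uncertainties:
  (1·δm/m)² = (1×0.0295)² = 0.000872;  (1·δv/v)² = (1×0.0845)² = 0.00714
δp/p = √(0.00801) = 0.0895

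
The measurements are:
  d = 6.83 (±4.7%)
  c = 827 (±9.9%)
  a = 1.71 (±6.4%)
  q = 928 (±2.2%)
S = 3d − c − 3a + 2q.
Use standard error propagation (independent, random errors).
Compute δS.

91.5

S is a linear combination, so absolute uncertainties add in quadrature:
  (3·δd)² = 0.927;  (δc)² = 6700;  (3·δa)² = 0.108;  (2·δq)² = 1670
δS = √(8370) = 91.5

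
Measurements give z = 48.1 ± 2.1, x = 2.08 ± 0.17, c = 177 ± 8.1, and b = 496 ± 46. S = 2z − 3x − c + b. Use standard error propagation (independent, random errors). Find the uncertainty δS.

Sums and differences: (δS)² = Σ (cᵢ δxᵢ)².
  (2·δz)² = 17.6;  (3·δx)² = 0.260;  (δc)² = 65.6;  (δb)² = 2120
δS = √(2200) = 46.9

46.9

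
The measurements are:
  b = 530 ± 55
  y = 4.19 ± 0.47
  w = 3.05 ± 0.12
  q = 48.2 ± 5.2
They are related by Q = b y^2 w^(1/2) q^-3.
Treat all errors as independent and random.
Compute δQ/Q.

Each factor contributes (exponent × relative error)² to (δQ/Q)²:
  (1·δb/b)² = (1×0.104)² = 0.0108;  (2·δy/y)² = (2×0.112)² = 0.0503;  (½·δw/w)² = (0.5×0.0393)² = 0.000387;  (-3·δq/q)² = (-3×0.108)² = 0.105
δQ/Q = √(0.166) = 0.408

0.408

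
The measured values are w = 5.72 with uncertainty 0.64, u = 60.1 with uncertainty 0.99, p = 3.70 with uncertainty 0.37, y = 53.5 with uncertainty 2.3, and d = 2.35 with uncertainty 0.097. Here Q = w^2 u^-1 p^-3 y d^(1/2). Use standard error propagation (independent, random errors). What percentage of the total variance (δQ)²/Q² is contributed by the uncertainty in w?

35.1%

(δQ/Q)² = (2·δw/w)² + (-1·δu/u)² + (-3·δp/p)² + (1·δy/y)² + (½·δd/d)²
  w term: (2×0.112)² = 0.0501
  u term: (-1×0.0165)² = 0.000271
  p term: (-3×0.100)² = 0.0900
  y term: (1×0.0430)² = 0.00185
  d term: (0.5×0.0413)² = 0.000426
Total = 0.143. Share from w = 0.0501/0.143 = 0.351.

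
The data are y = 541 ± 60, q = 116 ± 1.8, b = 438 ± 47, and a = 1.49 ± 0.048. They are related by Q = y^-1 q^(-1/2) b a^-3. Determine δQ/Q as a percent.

18.2%

Since Q is a product/quotient, work with relative uncertainties:
  (-1·δy/y)² = (-1×0.111)² = 0.0123;  (−½·δq/q)² = (-0.5×0.0155)² = 6.02e-05;  (1·δb/b)² = (1×0.107)² = 0.0115;  (-3·δa/a)² = (-3×0.0322)² = 0.00934
δQ/Q = √(0.0332) = 0.182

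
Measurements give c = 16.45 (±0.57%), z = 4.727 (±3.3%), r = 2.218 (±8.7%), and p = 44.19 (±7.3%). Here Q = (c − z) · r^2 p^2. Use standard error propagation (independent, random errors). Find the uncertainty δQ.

Let u = c − z = 11.72. δu = √(δc² + δz²) = √(0.00879 + 0.0243) = 0.182, so δu/u = 0.0155.
Q is then a monomial in u, r, p:
δQ/Q = √((δu/u)² + (2·δr/r)² + (2·δp/p)²) = √(0.000241 + 0.0303 + 0.0213) = 0.228
Q = 112600, so δQ = 0.228 × 112600 = 25600.

25600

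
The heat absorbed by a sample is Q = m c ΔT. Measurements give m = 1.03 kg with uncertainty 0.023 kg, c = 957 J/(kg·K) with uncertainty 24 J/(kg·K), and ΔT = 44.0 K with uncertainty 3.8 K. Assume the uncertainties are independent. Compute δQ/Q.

Relative error in a monomial: (δQ/Q)² = Σ (nᵢ · δxᵢ/xᵢ)².
  (1·δm/m)² = (1×0.0223)² = 0.000499;  (1·δc/c)² = (1×0.0251)² = 0.000629;  (1·δΔT/ΔT)² = (1×0.0864)² = 0.00746
δQ/Q = √(0.00859) = 0.0927

0.0927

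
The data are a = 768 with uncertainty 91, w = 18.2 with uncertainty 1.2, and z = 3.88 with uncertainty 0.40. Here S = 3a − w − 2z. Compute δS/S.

0.120

Sums and differences: (δS)² = Σ (cᵢ δxᵢ)².
  (3·δa)² = 74500;  (δw)² = 1.44;  (2·δz)² = 0.640
δS = √(74500) = 273
S = 2280, so δS/S = 273/2280 = 0.120.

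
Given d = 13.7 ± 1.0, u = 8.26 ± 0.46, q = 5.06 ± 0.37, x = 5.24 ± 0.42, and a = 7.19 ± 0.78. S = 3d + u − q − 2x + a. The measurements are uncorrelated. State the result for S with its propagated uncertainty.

Absolute uncertainties add in quadrature for a linear combination:
  (3·δd)² = 9.00;  (δu)² = 0.212;  (δq)² = 0.137;  (2·δx)² = 0.706;  (δa)² = 0.608
δS = √(10.7) = 3.27
S = 41.0.

41.0 ± 3.27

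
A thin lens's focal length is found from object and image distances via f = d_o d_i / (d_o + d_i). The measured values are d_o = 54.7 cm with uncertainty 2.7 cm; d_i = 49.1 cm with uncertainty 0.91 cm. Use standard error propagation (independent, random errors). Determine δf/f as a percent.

∂f/∂d_o = (d_i/(d_o+d_i))² = 0.224;  ∂f/∂d_i = (d_o/(d_o+d_i))² = 0.278
δf = √((∂f/∂d_o · δd_o)² + (∂f/∂d_i · δd_i)²) = √(0.365 + 0.0639) = 0.655 cm
f = 25.9 cm, so δf/f = 0.655/25.9 = 0.0253.

2.53%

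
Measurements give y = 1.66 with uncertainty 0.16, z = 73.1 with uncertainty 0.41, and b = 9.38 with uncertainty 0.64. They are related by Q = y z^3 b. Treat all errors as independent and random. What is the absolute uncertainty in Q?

Products/powers → add relative errors in quadrature, weighted by exponent:
  (1·δy/y)² = (1×0.0964)² = 0.00929;  (3·δz/z)² = (3×0.00561)² = 0.000283;  (1·δb/b)² = (1×0.0682)² = 0.00466
δQ/Q = √(0.0142) = 0.119
Q = 6.08e+06, so δQ = 0.119 × 6.08e+06 = 7.26e+05.

7.26e+05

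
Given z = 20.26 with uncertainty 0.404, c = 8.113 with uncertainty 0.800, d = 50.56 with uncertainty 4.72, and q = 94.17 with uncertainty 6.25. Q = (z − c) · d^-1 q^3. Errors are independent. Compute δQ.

Let u = z − c = 12.15. δu = √(δz² + δc²) = √(0.163 + 0.640) = 0.896, so δu/u = 0.0738.
Q is then a monomial in u, d, q:
δQ/Q = √((δu/u)² + (-1·δd/d)² + (3·δq/q)²) = √(0.00544 + 0.00872 + 0.0396) = 0.232
Q = 200600, so δQ = 0.232 × 200600 = 46500.

46500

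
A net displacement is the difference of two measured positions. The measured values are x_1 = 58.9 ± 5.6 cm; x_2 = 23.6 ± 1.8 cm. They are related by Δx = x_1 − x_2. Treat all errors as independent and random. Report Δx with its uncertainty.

35.3 ± 5.88 cm

Sums and differences: (δΔx)² = Σ (cᵢ δxᵢ)².
  (δx_1)² = 31.4;  (δx_2)² = 3.24
δΔx = √(34.6) = 5.88 cm
Δx = 35.3 cm.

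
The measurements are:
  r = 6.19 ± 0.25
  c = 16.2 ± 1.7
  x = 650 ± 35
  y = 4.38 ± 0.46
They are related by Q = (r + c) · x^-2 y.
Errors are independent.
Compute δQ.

Let u = r + c = 22.4. δu = √(δr² + δc²) = √(0.0625 + 2.89) = 1.72, so δu/u = 0.0767.
Q is then a monomial in u, x, y:
δQ/Q = √((δu/u)² + (-2·δx/x)² + (1·δy/y)²) = √(0.00589 + 0.0116 + 0.0110) = 0.169
Q = 0.000232, so δQ = 0.169 × 0.000232 = 3.92e-05.

3.92e-05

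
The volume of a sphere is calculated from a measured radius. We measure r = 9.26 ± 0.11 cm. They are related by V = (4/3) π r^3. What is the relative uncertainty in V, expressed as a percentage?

3.56%

Each factor contributes (exponent × relative error)² to (δV/V)²:
  (3·δr/r)² = (3×0.0119)² = 0.00127
δV/V = √(0.00127) = 0.0356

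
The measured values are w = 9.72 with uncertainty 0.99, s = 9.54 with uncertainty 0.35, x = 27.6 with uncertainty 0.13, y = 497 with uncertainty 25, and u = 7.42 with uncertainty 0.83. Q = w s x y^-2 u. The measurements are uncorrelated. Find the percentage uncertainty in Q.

Since Q is a product/quotient, work with relative uncertainties:
  (1·δw/w)² = (1×0.102)² = 0.0104;  (1·δs/s)² = (1×0.0367)² = 0.00135;  (1·δx/x)² = (1×0.00471)² = 2.22e-05;  (-2·δy/y)² = (-2×0.0503)² = 0.0101;  (1·δu/u)² = (1×0.112)² = 0.0125
δQ/Q = √(0.0344) = 0.185

18.5%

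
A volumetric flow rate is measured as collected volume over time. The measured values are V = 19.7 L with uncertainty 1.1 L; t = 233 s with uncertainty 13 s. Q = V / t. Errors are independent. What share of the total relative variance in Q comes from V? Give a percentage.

50.0%

(δQ/Q)² = (1·δV/V)² + (-1·δt/t)²
  V term: (1×0.0558)² = 0.00312
  t term: (-1×0.0558)² = 0.00311
Total = 0.00623. Share from V = 0.00312/0.00623 = 0.500.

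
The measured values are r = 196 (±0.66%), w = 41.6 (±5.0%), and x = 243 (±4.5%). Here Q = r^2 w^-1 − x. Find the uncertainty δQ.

Let p = r^2·w^-1 = 923. δp/p = √((2·δr/r)² + (-1·δw/w)²) = √(0.000174 + 0.00250) = 0.0517, so δp = 47.8.
Q = p − x: δQ = √(δp² + δx²) = √(2280 + 120) = 49.0

49.0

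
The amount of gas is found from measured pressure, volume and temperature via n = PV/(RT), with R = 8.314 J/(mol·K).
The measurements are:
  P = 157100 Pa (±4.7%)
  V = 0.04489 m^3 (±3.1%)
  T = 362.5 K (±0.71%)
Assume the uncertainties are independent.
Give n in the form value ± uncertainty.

For a monomial n ∝ P, V, T^-1, fractional errors add in quadrature:
  (1·δP/P)² = (1×0.0470)² = 0.00221;  (1·δV/V)² = (1×0.0310)² = 0.000961;  (-1·δT/T)² = (-1×0.00710)² = 5.04e-05
δn/n = √(0.00322) = 0.0567
n = 2.340 mol, so δn = 0.0567 × 2.340 = 0.133 mol.

2.340 ± 0.133 mol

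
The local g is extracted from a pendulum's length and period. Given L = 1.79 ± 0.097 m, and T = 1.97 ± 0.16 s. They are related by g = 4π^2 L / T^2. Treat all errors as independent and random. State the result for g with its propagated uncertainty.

18.2 ± 3.12 m/s^2

For a monomial g ∝ L, T^-2, fractional errors add in quadrature:
  (1·δL/L)² = (1×0.0542)² = 0.00294;  (-2·δT/T)² = (-2×0.0812)² = 0.0264
δg/g = √(0.0293) = 0.171
g = 18.2 m/s^2, so δg = 0.171 × 18.2 = 3.12 m/s^2.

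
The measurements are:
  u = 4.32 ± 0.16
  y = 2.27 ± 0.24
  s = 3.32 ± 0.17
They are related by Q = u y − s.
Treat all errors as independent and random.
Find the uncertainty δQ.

Let p = u·y = 9.81. δp/p = √((1·δu/u)² + (1·δy/y)²) = √(0.00137 + 0.0112) = 0.112, so δp = 1.10.
Q = p − s: δQ = √(δp² + δs²) = √(1.21 + 0.0289) = 1.11

1.11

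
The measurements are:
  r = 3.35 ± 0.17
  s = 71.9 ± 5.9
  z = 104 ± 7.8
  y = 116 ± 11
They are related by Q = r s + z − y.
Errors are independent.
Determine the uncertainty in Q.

Let p = r·s = 241. δp/p = √((1·δr/r)² + (1·δs/s)²) = √(0.00258 + 0.00673) = 0.0965, so δp = 23.2.
Q = p + z − y: δQ = √(δp² + δz² + δy²) = √(540 + 60.8 + 121) = 26.9

26.9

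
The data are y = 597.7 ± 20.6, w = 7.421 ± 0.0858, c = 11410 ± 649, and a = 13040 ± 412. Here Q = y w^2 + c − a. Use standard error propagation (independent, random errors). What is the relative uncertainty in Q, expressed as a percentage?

Let p = y·w^2 = 32920. δp/p = √((1·δy/y)² + (2·δw/w)²) = √(0.00119 + 0.000535) = 0.0415, so δp = 1370.
Q = p + c − a: δQ = √(δp² + δc² + δa²) = √(1.87e+06 + 4.21e+05 + 1.7e+05) = 1570
Q = 31290, so δQ/Q = 1570/31290 = 0.0501.

5.01%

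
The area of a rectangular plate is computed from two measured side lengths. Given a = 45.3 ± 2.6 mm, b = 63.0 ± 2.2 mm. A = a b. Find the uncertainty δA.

A is a product of powers, so relative uncertainties combine in quadrature:
  (1·δa/a)² = (1×0.0574)² = 0.00329;  (1·δb/b)² = (1×0.0349)² = 0.00122
δA/A = √(0.00451) = 0.0672
A = 2850 mm^2, so δA = 0.0672 × 2850 = 192 mm^2.

192 mm^2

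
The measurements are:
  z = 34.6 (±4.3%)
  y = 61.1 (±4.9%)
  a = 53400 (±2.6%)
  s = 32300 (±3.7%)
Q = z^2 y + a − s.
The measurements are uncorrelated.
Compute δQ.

7470

Let p = z^2·y = 73100. δp/p = √((2·δz/z)² + (1·δy/y)²) = √(0.00740 + 0.00240) = 0.0990, so δp = 7240.
Q = p + a − s: δQ = √(δp² + δa² + δs²) = √(5.24e+07 + 1.93e+06 + 1.43e+06) = 7470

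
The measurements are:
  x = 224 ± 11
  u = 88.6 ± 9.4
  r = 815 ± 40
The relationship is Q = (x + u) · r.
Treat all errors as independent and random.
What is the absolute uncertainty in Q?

17200

Let w = x + u = 313. δw = √(δx² + δu²) = √(121 + 88.4) = 14.5, so δw/w = 0.0463.
Q is then a monomial in w, r:
δQ/Q = √((δw/w)² + (1·δr/r)²) = √(0.00214 + 0.00241) = 0.0675
Q = 2.55e+05, so δQ = 0.0675 × 2.55e+05 = 17200.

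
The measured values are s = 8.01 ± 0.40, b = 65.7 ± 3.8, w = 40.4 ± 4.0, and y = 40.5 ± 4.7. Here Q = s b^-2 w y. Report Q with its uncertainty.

3.04 ± 0.601

Q is a product of powers, so relative uncertainties combine in quadrature:
  (1·δs/s)² = (1×0.0499)² = 0.00249;  (-2·δb/b)² = (-2×0.0578)² = 0.0134;  (1·δw/w)² = (1×0.0990)² = 0.00980;  (1·δy/y)² = (1×0.116)² = 0.0135
δQ/Q = √(0.0391) = 0.198
Q = 3.04, so δQ = 0.198 × 3.04 = 0.601.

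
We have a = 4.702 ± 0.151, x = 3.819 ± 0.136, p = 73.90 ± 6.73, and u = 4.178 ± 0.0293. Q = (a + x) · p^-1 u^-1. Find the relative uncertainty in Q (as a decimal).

0.0944

Let w = a + x = 8.521. δw = √(δa² + δx²) = √(0.0228 + 0.0185) = 0.203, so δw/w = 0.0238.
Q is then a monomial in w, p, u:
δQ/Q = √((δw/w)² + (-1·δp/p)² + (-1·δu/u)²) = √(0.000569 + 0.00829 + 4.92e-05) = 0.0944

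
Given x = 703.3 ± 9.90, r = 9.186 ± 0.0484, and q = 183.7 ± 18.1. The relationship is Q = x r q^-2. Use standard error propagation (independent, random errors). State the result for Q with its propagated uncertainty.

0.1914 ± 0.0378

Relative error in a monomial: (δQ/Q)² = Σ (nᵢ · δxᵢ/xᵢ)².
  (1·δx/x)² = (1×0.0141)² = 0.000198;  (1·δr/r)² = (1×0.00527)² = 2.78e-05;  (-2·δq/q)² = (-2×0.0985)² = 0.0388
δQ/Q = √(0.0391) = 0.198
Q = 0.1914, so δQ = 0.198 × 0.1914 = 0.0378.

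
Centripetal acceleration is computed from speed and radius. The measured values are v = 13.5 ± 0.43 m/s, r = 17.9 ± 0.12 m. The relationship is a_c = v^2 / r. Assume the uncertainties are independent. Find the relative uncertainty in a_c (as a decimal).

Each factor contributes (exponent × relative error)² to (δa_c/a_c)²:
  (2·δv/v)² = (2×0.0319)² = 0.00406;  (-1·δr/r)² = (-1×0.00670)² = 4.49e-05
δa_c/a_c = √(0.00410) = 0.0641

0.0641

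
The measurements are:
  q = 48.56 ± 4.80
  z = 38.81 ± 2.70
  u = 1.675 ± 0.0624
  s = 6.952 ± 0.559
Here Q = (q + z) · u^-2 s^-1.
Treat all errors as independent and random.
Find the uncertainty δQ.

Let w = q + z = 87.37. δw = √(δq² + δz²) = √(23.0 + 7.29) = 5.51, so δw/w = 0.0630.
Q is then a monomial in w, u, s:
δQ/Q = √((δw/w)² + (-2·δu/u)² + (-1·δs/s)²) = √(0.00397 + 0.00555 + 0.00647) = 0.126
Q = 4.479, so δQ = 0.126 × 4.479 = 0.566.

0.566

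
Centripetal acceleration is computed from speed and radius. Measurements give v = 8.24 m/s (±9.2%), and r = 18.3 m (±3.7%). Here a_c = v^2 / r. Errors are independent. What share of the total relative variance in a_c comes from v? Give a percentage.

(δa_c/a_c)² = (2·δv/v)² + (-1·δr/r)²
  v term: (2×0.0920)² = 0.0339
  r term: (-1×0.0370)² = 0.00137
Total = 0.0352. Share from v = 0.0339/0.0352 = 0.961.

96.1%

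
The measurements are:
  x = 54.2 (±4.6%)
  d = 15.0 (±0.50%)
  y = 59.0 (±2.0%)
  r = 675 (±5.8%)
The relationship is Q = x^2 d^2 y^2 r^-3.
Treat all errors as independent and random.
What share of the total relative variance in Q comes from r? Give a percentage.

(δQ/Q)² = (2·δx/x)² + (2·δd/d)² + (2·δy/y)² + (-3·δr/r)²
  x term: (2×0.0460)² = 0.00846
  d term: (2×0.00500)² = 0.000100
  y term: (2×0.0200)² = 0.00160
  r term: (-3×0.0580)² = 0.0303
Total = 0.0404. Share from r = 0.0303/0.0404 = 0.749.

74.9%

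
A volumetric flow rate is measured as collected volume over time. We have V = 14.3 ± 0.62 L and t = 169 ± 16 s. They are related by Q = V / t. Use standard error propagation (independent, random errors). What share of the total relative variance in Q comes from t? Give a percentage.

(δQ/Q)² = (1·δV/V)² + (-1·δt/t)²
  V term: (1×0.0434)² = 0.00188
  t term: (-1×0.0947)² = 0.00896
Total = 0.0108. Share from t = 0.00896/0.0108 = 0.827.

82.7%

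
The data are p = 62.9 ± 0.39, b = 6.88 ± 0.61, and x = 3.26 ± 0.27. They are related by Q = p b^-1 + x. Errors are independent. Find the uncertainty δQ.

Let w = p·b^-1 = 9.14. δw/w = √((1·δp/p)² + (-1·δb/b)²) = √(3.84e-05 + 0.00786) = 0.0889, so δw = 0.813.
Q = w + x: δQ = √(δw² + δx²) = √(0.660 + 0.0729) = 0.856

0.856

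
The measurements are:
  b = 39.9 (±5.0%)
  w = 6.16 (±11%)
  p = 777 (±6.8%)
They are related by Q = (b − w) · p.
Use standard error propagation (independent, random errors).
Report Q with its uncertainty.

Let u = b − w = 33.7. δu = √(δb² + δw²) = √(3.98 + 0.459) = 2.11, so δu/u = 0.0624.
Q is then a monomial in u, p:
δQ/Q = √((δu/u)² + (1·δp/p)²) = √(0.00390 + 0.00462) = 0.0923
Q = 26200, so δQ = 0.0923 × 26200 = 2420.

26200 ± 2420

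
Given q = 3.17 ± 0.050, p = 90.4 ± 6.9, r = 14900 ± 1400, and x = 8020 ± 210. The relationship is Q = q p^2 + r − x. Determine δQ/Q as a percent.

12.9%

Let w = q·p^2 = 25900. δw/w = √((1·δq/q)² + (2·δp/p)²) = √(0.000249 + 0.0233) = 0.153, so δw = 3980.
Q = w + r − x: δQ = √(δw² + δr² + δx²) = √(1.58e+07 + 1.96e+06 + 44100) = 4220
Q = 32800, so δQ/Q = 4220/32800 = 0.129.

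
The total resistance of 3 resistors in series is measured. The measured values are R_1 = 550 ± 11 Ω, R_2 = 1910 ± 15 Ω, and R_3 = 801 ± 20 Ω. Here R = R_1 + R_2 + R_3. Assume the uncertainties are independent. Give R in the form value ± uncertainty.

Absolute uncertainties add in quadrature for a linear combination:
  (δR_1)² = 121;  (δR_2)² = 225;  (δR_3)² = 400
δR = √(746) = 27.3 Ω
R = 3260 Ω.

3260 ± 27.3 Ω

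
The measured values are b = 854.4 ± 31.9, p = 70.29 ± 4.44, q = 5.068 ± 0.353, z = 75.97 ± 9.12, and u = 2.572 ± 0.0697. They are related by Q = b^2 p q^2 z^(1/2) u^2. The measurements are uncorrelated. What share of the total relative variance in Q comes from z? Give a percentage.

10.1%

(δQ/Q)² = (2·δb/b)² + (1·δp/p)² + (2·δq/q)² + (½·δz/z)² + (2·δu/u)²
  b term: (2×0.0373)² = 0.00558
  p term: (1×0.0632)² = 0.00399
  q term: (2×0.0697)² = 0.0194
  z term: (0.5×0.120)² = 0.00360
  u term: (2×0.0271)² = 0.00294
Total = 0.0355. Share from z = 0.00360/0.0355 = 0.101.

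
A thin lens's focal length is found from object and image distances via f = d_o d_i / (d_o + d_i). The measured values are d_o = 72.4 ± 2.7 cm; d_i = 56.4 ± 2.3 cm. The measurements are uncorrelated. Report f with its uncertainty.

∂f/∂d_o = (d_i/(d_o+d_i))² = 0.192;  ∂f/∂d_i = (d_o/(d_o+d_i))² = 0.316
δf = √((∂f/∂d_o · δd_o)² + (∂f/∂d_i · δd_i)²) = √(0.268 + 0.528) = 0.892 cm
f = 31.7 cm.

31.7 ± 0.892 cm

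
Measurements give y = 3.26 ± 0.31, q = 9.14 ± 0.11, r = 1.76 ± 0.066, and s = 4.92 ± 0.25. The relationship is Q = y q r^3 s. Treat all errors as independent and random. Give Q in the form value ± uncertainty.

799 ± 125

Relative error in a monomial: (δQ/Q)² = Σ (nᵢ · δxᵢ/xᵢ)².
  (1·δy/y)² = (1×0.0951)² = 0.00904;  (1·δq/q)² = (1×0.0120)² = 0.000145;  (3·δr/r)² = (3×0.0375)² = 0.0127;  (1·δs/s)² = (1×0.0508)² = 0.00258
δQ/Q = √(0.0244) = 0.156
Q = 799, so δQ = 0.156 × 799 = 125.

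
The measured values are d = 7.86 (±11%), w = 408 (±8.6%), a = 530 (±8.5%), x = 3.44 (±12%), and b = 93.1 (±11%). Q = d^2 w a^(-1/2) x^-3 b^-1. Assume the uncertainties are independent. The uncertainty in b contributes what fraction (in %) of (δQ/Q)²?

6.07%

(δQ/Q)² = (2·δd/d)² + (1·δw/w)² + (−½·δa/a)² + (-3·δx/x)² + (-1·δb/b)²
  d term: (2×0.110)² = 0.0484
  w term: (1×0.0860)² = 0.00740
  a term: (-0.5×0.0850)² = 0.00181
  x term: (-3×0.120)² = 0.130
  b term: (-1×0.110)² = 0.0121
Total = 0.199. Share from b = 0.0121/0.199 = 0.0607.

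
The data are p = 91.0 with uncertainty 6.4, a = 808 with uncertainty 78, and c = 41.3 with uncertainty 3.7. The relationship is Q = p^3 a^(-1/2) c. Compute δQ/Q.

0.234

Q is a product of powers, so relative uncertainties combine in quadrature:
  (3·δp/p)² = (3×0.0703)² = 0.0445;  (−½·δa/a)² = (-0.5×0.0965)² = 0.00233;  (1·δc/c)² = (1×0.0896)² = 0.00803
δQ/Q = √(0.0549) = 0.234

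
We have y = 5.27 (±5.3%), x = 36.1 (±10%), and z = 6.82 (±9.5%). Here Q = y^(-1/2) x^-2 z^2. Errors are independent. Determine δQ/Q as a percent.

Since Q is a product/quotient, work with relative uncertainties:
  (−½·δy/y)² = (-0.5×0.0530)² = 0.000702;  (-2·δx/x)² = (-2×0.100)² = 0.0400;  (2·δz/z)² = (2×0.0950)² = 0.0361
δQ/Q = √(0.0768) = 0.277

27.7%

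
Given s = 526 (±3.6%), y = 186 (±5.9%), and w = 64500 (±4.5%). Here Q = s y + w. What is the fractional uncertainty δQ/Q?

0.0453

Let p = s·y = 97800. δp/p = √((1·δs/s)² + (1·δy/y)²) = √(0.00130 + 0.00348) = 0.0691, so δp = 6760.
Q = p + w: δQ = √(δp² + δw²) = √(4.57e+07 + 8.42e+06) = 7360
Q = 1.62e+05, so δQ/Q = 7360/1.62e+05 = 0.0453.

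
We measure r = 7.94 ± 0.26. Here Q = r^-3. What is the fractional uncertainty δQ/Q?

0.0982

Q ∝ r^-3, so δQ/Q = |-3| · δr/r = 3 × 0.0327 = 0.0982.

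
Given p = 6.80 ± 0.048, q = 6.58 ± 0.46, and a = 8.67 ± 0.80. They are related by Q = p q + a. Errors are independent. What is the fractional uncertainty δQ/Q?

0.0607

Let w = p·q = 44.7. δw/w = √((1·δp/p)² + (1·δq/q)²) = √(4.98e-05 + 0.00489) = 0.0703, so δw = 3.14.
Q = w + a: δQ = √(δw² + δa²) = √(9.88 + 0.640) = 3.24
Q = 53.4, so δQ/Q = 3.24/53.4 = 0.0607.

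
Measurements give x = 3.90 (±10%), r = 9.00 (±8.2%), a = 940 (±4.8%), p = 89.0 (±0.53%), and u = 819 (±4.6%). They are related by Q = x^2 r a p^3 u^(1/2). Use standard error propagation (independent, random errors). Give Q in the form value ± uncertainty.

Each factor contributes (exponent × relative error)² to (δQ/Q)²:
  (2·δx/x)² = (2×0.100)² = 0.0400;  (1·δr/r)² = (1×0.0820)² = 0.00672;  (1·δa/a)² = (1×0.0480)² = 0.00230;  (3·δp/p)² = (3×0.00530)² = 0.000253;  (½·δu/u)² = (0.5×0.0460)² = 0.000529
δQ/Q = √(0.0498) = 0.223
Q = 2.6e+12, so δQ = 0.223 × 2.6e+12 = 5.79e+11.

(2.60 ± 0.579) × 10^12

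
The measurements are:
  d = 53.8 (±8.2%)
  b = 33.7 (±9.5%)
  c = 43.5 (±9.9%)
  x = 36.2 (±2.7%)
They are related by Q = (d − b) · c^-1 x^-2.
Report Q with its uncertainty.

Let u = d − b = 20.1. δu = √(δd² + δb²) = √(19.5 + 10.2) = 5.45, so δu/u = 0.271.
Q is then a monomial in u, c, x:
δQ/Q = √((δu/u)² + (-1·δc/c)² + (-2·δx/x)²) = √(0.0735 + 0.00980 + 0.00292) = 0.294
Q = 0.000353, so δQ = 0.294 × 0.000353 = 0.000104.

0.000353 ± 0.000104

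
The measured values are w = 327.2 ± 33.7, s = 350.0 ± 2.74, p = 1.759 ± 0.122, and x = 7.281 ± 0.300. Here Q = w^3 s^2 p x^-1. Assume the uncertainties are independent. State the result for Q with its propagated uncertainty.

(1.037 ± 0.331) × 10^12

Each factor contributes (exponent × relative error)² to (δQ/Q)²:
  (3·δw/w)² = (3×0.103)² = 0.0955;  (2·δs/s)² = (2×0.00783)² = 0.000245;  (1·δp/p)² = (1×0.0694)² = 0.00481;  (-1·δx/x)² = (-1×0.0412)² = 0.00170
δQ/Q = √(0.102) = 0.320
Q = 1.037e+12, so δQ = 0.320 × 1.037e+12 = 3.31e+11.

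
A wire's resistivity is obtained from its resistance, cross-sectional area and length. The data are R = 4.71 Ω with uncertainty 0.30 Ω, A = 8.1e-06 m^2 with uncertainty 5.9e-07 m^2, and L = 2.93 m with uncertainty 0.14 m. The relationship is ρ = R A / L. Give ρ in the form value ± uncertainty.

(1.30 ± 0.141) × 10^-5 Ω·m

Since ρ is a product/quotient, work with relative uncertainties:
  (1·δR/R)² = (1×0.0637)² = 0.00406;  (1·δA/A)² = (1×0.0728)² = 0.00531;  (-1·δL/L)² = (-1×0.0478)² = 0.00228
δρ/ρ = √(0.0116) = 0.108
ρ = 1.3e-05 Ω·m, so δρ = 0.108 × 1.3e-05 = 1.41e-06 Ω·m.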